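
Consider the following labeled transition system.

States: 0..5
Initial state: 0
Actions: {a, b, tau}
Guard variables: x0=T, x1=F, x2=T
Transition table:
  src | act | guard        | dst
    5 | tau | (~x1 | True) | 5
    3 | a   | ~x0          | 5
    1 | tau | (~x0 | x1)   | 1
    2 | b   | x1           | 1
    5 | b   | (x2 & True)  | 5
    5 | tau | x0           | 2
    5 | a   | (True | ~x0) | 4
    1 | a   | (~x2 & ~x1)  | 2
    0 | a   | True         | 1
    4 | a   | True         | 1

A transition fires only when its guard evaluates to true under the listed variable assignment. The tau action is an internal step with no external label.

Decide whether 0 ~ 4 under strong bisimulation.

Answer: BISIMILAR

Trace:
Refine partition for ~:
  round 0: {{0,1,2,3,4,5}}
  round 1: {{0,4},{1,2,3},{5}}
stable after 2 split(s): 3 block(s)
class of 0: {0,4}; class of 4: {0,4}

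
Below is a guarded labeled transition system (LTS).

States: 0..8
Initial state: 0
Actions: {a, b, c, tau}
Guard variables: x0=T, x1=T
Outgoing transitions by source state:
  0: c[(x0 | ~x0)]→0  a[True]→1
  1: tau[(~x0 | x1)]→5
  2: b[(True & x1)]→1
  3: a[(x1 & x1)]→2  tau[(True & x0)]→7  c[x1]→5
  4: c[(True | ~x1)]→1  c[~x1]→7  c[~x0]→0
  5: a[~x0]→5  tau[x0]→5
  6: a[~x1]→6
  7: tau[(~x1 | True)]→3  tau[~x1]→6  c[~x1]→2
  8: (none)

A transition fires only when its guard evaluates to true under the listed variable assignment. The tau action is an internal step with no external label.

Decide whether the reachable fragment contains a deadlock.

Answer: DEADLOCK-FREE

Trace:
Reachable = {0,1,5}
  0: a→1  c→0  [deg 2]
  1: tau→5  [deg 1]
  5: tau→5  [deg 1]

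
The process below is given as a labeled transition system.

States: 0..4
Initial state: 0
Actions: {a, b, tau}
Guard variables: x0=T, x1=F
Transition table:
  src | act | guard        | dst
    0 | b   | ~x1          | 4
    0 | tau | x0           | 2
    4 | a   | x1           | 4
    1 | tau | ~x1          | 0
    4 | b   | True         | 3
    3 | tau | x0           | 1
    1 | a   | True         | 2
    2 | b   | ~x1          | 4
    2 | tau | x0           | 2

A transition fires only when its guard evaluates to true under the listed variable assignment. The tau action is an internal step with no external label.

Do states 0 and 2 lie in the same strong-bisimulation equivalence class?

Answer: BISIMILAR

Working:
Refine partition for ~:
  π0 = {{0,1,2,3,4}}
  π1 = {{0,2},{1},{3},{4}}
4 equivalence class(es) (converged in 2)
class of 0: {0,2}; class of 2: {0,2}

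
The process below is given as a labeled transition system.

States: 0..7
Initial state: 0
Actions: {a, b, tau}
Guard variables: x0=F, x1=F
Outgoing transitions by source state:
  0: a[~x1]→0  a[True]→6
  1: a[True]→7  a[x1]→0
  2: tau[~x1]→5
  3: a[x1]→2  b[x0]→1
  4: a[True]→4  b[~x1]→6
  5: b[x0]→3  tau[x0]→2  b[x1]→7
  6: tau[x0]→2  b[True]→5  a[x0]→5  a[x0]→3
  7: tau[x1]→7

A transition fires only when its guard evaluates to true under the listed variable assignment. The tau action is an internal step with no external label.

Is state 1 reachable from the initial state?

7 transition(s) survive guard evaluation.
Layer 0: {0}
Layer 1: {6}  now seen {0,6}
Layer 2: {5}  now seen {0,5,6}
Reachable = {0,5,6}

Answer: UNREACHABLE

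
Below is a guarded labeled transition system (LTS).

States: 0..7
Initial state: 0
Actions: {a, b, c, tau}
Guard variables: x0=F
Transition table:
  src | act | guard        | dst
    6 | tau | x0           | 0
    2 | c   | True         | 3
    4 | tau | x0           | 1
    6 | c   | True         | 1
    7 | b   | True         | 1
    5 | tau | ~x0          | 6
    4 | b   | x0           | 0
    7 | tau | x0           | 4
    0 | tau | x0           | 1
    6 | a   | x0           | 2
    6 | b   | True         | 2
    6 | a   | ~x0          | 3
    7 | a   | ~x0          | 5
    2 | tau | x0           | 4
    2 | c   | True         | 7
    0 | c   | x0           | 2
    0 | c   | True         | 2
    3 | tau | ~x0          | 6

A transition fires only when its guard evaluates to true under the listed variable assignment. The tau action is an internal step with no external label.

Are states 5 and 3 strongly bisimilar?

Refine partition for ~:
  π0 = {{0,1,2,3,4,5,6,7}}
  π1 = {{0,2},{1,4},{3,5},{6},{7}}
  π2 = {{0},{1,4},{2},{3,5},{6},{7}}
6 equivalence class(es) (converged in 3)
5∈{3,5}, 3∈{3,5}

Answer: BISIMILAR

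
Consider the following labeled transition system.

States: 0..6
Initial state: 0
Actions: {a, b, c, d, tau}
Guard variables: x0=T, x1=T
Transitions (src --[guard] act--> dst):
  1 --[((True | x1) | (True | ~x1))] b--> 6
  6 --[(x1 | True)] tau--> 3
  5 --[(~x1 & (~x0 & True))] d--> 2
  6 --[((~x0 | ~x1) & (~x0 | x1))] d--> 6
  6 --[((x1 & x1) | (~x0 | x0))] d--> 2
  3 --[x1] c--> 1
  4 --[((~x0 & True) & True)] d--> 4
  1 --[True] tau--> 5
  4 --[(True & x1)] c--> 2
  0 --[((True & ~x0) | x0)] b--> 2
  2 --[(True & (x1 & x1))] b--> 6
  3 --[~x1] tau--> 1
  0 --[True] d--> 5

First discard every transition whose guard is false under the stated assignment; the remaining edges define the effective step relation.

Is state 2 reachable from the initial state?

Guard filter leaves 9 enabled edge(s).
L0 = {0}
L1 = {2,5}  now seen {0,2,5}
L2 = {6}  now seen {0,2,5,6}
L3 = {3}  now seen {0,2,3,5,6}
L4 = {1}  now seen {0,1,2,3,5,6}
Reachable = {0,1,2,3,5,6}
witness 2: b

Answer: REACHABLE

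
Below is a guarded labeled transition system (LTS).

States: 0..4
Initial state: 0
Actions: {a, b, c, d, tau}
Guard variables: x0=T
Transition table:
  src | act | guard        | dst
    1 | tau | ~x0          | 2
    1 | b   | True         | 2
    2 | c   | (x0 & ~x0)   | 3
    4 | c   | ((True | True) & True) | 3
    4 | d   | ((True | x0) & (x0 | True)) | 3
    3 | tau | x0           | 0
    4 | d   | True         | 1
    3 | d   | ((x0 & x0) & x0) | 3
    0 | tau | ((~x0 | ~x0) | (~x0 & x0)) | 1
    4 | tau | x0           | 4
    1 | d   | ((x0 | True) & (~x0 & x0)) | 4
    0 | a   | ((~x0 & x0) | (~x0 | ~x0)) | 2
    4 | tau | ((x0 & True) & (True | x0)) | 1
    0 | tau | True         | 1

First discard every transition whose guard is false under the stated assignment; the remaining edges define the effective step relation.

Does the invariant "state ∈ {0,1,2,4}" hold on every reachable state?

Answer: INVARIANT HOLDS

Trace:
Inv-set: {0,1,2,4}
Reachable = {0,1,2}
  0: ok
  1: ok
  2: ok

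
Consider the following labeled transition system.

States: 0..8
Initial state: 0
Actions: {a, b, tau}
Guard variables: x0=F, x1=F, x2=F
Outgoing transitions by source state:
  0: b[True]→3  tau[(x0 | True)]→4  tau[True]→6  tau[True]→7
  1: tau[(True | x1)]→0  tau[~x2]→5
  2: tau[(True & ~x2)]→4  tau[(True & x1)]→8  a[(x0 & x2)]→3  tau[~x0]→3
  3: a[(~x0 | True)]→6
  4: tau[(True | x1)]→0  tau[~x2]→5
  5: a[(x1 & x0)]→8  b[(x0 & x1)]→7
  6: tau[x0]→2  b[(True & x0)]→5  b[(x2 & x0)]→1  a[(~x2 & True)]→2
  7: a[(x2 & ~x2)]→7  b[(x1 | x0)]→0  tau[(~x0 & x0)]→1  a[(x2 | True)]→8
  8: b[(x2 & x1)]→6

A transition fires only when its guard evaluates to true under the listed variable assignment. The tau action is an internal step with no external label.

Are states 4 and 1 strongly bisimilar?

Compute ~ classes (split until stable):
  round 0: {{0,1,2,3,4,5,6,7,8}}
  round 1: {{0},{1,2,4},{3,6,7},{5,8}}
  round 2: {{0},{1,4},{2},{3},{5,8},{6},{7}}
stable after 3 split(s): 7 block(s)
[4]={1,4}  [1]={1,4}

Answer: BISIMILAR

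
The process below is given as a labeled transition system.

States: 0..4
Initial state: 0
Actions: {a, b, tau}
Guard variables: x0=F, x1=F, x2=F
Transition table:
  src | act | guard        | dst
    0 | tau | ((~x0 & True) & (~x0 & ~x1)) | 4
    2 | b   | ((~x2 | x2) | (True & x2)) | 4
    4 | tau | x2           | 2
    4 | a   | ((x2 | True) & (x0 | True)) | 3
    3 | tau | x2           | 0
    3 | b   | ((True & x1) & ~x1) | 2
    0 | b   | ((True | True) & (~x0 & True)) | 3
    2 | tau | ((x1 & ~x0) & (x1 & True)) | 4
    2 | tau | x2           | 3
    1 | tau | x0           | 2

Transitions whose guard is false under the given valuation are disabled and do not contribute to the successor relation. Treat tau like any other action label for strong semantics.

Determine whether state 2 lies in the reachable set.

4 transition(s) survive guard evaluation.
Layer 0: {0}
Layer 1: {3,4}  total {0,3,4}
R = {0,3,4}

Answer: UNREACHABLE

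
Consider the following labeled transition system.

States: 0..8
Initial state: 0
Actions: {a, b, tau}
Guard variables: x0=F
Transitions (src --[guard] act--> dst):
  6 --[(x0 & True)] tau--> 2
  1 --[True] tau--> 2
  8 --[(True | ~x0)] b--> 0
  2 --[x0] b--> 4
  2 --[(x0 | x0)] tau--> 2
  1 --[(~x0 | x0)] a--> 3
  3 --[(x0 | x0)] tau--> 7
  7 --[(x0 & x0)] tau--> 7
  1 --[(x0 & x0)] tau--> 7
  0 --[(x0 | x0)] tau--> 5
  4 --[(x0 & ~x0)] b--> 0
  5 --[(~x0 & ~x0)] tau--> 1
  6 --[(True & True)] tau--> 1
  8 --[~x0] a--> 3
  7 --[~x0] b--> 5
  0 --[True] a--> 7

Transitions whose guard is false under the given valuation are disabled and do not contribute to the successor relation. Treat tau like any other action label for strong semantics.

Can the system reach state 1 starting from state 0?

Answer: REACHABLE

Working:
Guard filter leaves 8 enabled edge(s).
L0 = {0}
L1 = {7}  now seen {0,7}
L2 = {5}  now seen {0,5,7}
L3 = {1}  now seen {0,1,5,7}
L4 = {2,3}  now seen {0,1,2,3,5,7}
R = {0,1,2,3,5,7}
witness 1: a·b·tau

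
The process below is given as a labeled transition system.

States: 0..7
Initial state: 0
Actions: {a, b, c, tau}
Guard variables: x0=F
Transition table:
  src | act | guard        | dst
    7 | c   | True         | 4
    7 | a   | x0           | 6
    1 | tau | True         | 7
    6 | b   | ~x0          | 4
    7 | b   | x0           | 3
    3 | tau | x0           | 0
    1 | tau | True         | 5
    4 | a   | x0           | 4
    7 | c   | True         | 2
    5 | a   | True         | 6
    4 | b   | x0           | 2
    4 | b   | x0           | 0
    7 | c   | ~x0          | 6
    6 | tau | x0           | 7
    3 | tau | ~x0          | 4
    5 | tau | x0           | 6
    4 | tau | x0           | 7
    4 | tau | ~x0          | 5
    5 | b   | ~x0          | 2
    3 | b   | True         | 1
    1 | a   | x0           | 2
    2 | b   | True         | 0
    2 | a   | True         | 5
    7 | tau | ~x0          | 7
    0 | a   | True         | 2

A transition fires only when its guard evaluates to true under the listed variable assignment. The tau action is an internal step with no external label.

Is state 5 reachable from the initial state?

Answer: REACHABLE

Analysis:
15 transition(s) survive guard evaluation.
Layer 0: {0}
Layer 1: {2}  cumulative {0,2}
Layer 2: {5}  cumulative {0,2,5}
Layer 3: {6}  cumulative {0,2,5,6}
Layer 4: {4}  cumulative {0,2,4,5,6}
Reach set: {0,2,4,5,6}
witness 5: a·a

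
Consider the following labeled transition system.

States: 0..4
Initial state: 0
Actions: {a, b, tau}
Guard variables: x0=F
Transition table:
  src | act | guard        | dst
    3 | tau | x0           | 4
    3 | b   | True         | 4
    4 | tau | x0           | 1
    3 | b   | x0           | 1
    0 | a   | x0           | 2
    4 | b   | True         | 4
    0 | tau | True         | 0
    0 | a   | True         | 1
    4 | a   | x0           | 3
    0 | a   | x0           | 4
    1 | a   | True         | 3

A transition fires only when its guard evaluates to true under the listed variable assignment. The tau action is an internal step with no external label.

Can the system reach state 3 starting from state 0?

5 transition(s) survive guard evaluation.
depth 0: {0}
depth 1: {1}  total {0,1}
depth 2: {3}  total {0,1,3}
depth 3: {4}  total {0,1,3,4}
Reach set: {0,1,3,4}
witness 3: a·a

Answer: REACHABLE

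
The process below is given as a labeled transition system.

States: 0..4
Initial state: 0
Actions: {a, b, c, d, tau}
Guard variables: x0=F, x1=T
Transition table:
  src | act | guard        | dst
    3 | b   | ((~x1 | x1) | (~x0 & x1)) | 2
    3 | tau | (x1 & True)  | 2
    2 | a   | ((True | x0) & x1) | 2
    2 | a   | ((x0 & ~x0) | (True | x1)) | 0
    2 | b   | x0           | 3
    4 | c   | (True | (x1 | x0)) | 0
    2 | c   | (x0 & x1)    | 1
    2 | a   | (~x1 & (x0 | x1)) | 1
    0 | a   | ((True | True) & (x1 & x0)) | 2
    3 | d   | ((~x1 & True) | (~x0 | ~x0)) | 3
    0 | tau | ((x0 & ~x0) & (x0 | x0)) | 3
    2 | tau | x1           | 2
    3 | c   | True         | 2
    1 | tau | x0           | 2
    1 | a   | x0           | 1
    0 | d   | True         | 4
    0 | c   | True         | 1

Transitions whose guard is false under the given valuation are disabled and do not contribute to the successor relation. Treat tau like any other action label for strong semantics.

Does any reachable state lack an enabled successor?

R = {0,1,4}
  0: c→1  d→4  [deg 2]
  1: ∅  [deadlock]
  4: c→0  [deg 1]
witness 1: c

Answer: DEADLOCK at state 1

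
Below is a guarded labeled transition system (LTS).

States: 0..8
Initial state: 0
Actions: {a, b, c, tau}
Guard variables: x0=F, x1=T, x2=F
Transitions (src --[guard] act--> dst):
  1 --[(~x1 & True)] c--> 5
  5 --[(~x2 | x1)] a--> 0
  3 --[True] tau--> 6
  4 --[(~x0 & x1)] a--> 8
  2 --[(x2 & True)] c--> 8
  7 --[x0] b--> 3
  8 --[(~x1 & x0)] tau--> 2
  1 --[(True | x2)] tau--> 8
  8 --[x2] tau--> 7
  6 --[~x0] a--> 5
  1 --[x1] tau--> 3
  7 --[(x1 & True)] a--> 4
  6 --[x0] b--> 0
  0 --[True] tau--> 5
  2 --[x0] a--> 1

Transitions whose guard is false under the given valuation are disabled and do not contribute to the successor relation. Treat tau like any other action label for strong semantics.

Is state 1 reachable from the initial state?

After dropping false guards: 8 live edges.
L0 = {0}
L1 = {5}  now seen {0,5}
Reach set: {0,5}

Answer: UNREACHABLE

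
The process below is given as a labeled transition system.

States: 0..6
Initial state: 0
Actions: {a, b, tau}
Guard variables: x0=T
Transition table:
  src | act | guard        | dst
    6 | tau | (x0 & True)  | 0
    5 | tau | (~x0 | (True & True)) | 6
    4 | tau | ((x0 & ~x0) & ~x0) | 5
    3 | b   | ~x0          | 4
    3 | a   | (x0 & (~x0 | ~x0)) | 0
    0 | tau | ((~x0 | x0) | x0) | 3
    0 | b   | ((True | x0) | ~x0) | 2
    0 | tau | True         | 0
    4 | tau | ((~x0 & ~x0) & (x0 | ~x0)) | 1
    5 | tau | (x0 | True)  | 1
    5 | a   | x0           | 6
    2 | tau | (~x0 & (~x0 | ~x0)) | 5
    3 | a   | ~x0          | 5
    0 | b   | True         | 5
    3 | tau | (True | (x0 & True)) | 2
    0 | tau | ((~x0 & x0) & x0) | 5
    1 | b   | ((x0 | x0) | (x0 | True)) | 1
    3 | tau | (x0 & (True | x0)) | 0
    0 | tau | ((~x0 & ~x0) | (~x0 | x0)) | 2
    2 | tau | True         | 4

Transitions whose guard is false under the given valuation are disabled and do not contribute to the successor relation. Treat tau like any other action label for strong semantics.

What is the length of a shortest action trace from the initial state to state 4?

Answer: 2

Working:
Layered search for 4:
  L0 = {0}
  L1 = {2,3,5}
  L2 = {1,4,6}
depth(4)=2, e.g. b·tau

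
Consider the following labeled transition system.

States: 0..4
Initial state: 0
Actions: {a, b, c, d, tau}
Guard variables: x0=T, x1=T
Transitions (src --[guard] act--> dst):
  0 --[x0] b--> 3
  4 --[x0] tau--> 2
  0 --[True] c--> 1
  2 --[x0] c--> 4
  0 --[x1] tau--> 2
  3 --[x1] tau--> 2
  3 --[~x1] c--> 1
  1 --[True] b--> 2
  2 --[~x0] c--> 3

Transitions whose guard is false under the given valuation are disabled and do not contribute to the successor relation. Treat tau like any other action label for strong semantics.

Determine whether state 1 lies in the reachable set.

Answer: REACHABLE

Analysis:
7 transition(s) survive guard evaluation.
L0 = {0}
L1 = {1,2,3}  cumulative {0,1,2,3}
L2 = {4}  cumulative {0,1,2,3,4}
Reachable = {0,1,2,3,4}
Path to 1: c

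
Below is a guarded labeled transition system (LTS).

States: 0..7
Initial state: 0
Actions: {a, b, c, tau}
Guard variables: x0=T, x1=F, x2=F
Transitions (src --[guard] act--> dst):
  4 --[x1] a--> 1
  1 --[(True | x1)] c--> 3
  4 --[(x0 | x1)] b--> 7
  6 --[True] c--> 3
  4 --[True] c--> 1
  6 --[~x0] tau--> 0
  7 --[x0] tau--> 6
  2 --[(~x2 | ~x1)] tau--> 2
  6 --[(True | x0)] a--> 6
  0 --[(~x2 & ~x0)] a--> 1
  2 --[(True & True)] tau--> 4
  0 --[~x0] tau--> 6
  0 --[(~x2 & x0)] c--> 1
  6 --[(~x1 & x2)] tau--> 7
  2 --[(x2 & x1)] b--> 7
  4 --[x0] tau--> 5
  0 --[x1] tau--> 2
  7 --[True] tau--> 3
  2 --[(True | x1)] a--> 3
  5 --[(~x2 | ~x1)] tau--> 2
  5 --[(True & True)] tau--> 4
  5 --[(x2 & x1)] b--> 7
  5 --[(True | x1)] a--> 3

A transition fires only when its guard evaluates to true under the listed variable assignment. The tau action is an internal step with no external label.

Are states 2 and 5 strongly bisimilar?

Answer: BISIMILAR

Analysis:
Refine partition for ~:
  P[0] = {{0,1,2,3,4,5,6,7}}
  P[1] = {{0,1},{2,5},{3},{4},{6},{7}}
  P[2] = {{0},{1},{2,5},{3},{4},{6},{7}}
7 equivalence class(es) (converged in 3)
class of 2: {2,5}; class of 5: {2,5}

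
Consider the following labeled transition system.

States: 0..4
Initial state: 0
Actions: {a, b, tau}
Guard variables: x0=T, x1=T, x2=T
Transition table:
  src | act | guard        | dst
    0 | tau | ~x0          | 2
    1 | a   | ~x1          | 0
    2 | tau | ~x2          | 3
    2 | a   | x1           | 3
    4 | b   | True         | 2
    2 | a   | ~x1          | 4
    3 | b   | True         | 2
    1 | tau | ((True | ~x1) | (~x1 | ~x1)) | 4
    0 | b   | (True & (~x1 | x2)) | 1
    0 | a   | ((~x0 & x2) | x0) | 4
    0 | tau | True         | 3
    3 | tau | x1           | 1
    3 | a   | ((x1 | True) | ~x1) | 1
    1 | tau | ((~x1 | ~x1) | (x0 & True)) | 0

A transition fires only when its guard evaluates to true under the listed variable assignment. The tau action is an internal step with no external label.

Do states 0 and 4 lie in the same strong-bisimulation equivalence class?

Answer: NOT BISIMILAR

Trace:
Compute ~ classes (split until stable):
  round 0: {{0,1,2,3,4}}
  round 1: {{0,3},{1},{2},{4}}
  round 2: {{0},{1},{2},{3},{4}}
5 equivalence class(es) (converged in 3)
[0]={0}  [4]={4}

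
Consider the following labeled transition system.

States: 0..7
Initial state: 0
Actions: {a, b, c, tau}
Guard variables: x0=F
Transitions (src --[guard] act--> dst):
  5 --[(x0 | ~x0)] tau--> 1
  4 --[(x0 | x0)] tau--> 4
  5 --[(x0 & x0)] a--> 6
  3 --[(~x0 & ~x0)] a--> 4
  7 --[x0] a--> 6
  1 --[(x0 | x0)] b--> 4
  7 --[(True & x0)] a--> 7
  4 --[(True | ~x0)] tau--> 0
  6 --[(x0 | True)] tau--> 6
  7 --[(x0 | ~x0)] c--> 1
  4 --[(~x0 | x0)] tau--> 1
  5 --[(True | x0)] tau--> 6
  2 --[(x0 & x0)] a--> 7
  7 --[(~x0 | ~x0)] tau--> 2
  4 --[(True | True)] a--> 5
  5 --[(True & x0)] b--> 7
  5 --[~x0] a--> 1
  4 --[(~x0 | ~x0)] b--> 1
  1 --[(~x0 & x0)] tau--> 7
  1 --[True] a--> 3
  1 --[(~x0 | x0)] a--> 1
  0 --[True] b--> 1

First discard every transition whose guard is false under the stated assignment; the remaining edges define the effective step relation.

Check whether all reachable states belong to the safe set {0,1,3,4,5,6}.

Answer: INVARIANT HOLDS

Trace:
Inv-set: {0,1,3,4,5,6}
R = {0,1,3,4,5,6}
  0: ✓
  1: ✓
  3: ✓
  4: ✓
  5: ✓
  6: ✓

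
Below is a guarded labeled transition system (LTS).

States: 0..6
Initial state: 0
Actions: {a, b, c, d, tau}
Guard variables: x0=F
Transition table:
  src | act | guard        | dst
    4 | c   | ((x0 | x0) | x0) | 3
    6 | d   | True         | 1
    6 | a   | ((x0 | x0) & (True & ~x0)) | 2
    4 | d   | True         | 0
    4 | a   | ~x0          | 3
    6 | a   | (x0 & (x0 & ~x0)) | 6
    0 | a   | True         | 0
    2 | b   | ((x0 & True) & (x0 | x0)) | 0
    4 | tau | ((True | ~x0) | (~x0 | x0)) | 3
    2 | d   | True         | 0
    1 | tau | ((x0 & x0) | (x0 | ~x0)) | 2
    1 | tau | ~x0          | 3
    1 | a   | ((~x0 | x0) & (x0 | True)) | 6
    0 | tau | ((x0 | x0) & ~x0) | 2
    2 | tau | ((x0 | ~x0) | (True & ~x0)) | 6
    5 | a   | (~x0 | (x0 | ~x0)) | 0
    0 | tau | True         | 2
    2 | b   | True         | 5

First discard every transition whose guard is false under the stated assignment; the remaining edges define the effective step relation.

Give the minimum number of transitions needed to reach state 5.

Answer: 2

Working:
BFS to 5:
  L0 = {0}
  L1 = {2}
  L2 = {5,6}
5 enters at depth 2; path tau·b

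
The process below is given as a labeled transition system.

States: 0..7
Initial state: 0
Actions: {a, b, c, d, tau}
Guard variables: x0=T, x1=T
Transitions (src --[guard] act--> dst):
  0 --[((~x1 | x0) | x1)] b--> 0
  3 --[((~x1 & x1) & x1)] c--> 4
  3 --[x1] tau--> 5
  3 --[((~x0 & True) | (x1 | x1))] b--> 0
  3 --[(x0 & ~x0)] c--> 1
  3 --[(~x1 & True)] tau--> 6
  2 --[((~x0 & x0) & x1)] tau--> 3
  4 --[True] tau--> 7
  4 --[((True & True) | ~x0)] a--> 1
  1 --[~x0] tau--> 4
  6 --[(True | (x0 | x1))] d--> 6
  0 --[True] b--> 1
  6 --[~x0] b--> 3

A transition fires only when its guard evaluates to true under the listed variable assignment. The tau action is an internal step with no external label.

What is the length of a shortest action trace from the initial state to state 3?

Answer: UNREACHABLE

Working:
Layered search for 3:
  L0 = {0}
  L1 = {1}
3 never appears.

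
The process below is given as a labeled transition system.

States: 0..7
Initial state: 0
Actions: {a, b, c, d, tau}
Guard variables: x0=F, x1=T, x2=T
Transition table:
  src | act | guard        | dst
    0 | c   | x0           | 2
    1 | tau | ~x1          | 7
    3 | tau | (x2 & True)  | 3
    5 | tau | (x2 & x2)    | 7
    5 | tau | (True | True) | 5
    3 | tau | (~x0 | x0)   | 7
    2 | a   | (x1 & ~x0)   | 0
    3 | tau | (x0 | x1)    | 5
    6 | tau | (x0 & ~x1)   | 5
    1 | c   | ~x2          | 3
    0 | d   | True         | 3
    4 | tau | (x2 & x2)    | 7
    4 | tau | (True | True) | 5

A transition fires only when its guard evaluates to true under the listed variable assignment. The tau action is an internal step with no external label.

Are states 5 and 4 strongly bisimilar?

Answer: BISIMILAR

Working:
Compute ~ classes (split until stable):
  round 0: {{0,1,2,3,4,5,6,7}}
  round 1: {{0},{1,6,7},{2},{3,4,5}}
4 equivalence class(es) (converged in 2)
5∈{3,4,5}, 4∈{3,4,5}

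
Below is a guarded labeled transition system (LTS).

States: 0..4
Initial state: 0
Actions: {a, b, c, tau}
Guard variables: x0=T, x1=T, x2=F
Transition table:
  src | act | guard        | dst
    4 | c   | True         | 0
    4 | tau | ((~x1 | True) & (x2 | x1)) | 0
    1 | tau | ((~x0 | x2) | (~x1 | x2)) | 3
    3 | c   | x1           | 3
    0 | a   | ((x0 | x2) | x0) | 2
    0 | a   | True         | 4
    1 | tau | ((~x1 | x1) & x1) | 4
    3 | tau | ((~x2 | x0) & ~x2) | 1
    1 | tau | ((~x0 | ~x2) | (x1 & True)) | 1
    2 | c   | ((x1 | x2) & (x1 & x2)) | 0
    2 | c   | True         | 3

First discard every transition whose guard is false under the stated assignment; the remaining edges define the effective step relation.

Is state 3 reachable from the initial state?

Guard filter leaves 9 enabled edge(s).
Layer 0: {0}
Layer 1: {2,4}  cumulative {0,2,4}
Layer 2: {3}  cumulative {0,2,3,4}
Layer 3: {1}  cumulative {0,1,2,3,4}
Reachable = {0,1,2,3,4}
Path to 3: a·c

Answer: REACHABLE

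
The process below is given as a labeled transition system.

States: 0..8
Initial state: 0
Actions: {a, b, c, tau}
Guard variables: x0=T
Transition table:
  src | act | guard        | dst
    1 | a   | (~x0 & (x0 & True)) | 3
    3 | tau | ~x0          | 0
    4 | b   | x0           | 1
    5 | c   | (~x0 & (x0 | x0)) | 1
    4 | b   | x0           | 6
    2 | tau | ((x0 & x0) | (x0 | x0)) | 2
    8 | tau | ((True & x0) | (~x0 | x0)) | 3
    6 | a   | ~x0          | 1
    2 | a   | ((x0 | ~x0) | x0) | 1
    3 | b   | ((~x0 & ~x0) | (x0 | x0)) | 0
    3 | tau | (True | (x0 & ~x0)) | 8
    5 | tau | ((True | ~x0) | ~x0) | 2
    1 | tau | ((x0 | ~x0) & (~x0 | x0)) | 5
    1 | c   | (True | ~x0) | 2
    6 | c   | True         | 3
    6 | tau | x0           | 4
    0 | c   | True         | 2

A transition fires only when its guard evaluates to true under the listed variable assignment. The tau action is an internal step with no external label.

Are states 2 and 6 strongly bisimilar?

Bisimulation quotient by refinement:
  π0 = {{0,1,2,3,4,5,6,7,8}}
  π1 = {{0},{1,6},{2},{3},{4},{5,8},{7}}
  π2 = {{0},{1},{2},{3},{4},{5},{6},{7},{8}}
Fixed point at round 3; 9 class(es).
[2]={2}  [6]={6}

Answer: NOT BISIMILAR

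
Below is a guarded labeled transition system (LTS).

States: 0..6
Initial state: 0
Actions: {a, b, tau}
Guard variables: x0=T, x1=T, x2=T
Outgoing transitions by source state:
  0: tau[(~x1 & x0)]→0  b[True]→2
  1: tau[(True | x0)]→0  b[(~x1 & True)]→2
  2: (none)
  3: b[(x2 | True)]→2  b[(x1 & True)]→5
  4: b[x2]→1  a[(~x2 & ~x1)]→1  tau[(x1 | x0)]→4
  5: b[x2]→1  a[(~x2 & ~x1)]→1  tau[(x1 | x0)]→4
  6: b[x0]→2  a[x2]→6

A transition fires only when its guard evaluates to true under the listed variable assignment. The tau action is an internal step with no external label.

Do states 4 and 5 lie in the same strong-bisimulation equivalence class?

Answer: BISIMILAR

Analysis:
Bisimulation quotient by refinement:
  P[0] = {{0,1,2,3,4,5,6}}
  P[1] = {{0,3},{1},{2},{4,5},{6}}
  P[2] = {{0},{1},{2},{3},{4,5},{6}}
6 equivalence class(es) (converged in 3)
[4]={4,5}  [5]={4,5}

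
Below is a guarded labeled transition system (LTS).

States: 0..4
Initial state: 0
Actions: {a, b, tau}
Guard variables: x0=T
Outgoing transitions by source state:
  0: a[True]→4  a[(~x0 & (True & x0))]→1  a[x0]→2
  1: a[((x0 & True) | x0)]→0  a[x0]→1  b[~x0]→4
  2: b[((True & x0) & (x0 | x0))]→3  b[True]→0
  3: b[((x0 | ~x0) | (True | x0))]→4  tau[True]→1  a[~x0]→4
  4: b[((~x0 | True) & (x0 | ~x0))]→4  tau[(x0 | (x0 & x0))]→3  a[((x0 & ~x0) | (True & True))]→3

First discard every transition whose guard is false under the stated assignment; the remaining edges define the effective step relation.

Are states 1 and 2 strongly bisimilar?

Compute ~ classes (split until stable):
  round 0: {{0,1,2,3,4}}
  round 1: {{0,1},{2},{3},{4}}
  round 2: {{0},{1},{2},{3},{4}}
5 equivalence class(es) (converged in 3)
class of 1: {1}; class of 2: {2}

Answer: NOT BISIMILAR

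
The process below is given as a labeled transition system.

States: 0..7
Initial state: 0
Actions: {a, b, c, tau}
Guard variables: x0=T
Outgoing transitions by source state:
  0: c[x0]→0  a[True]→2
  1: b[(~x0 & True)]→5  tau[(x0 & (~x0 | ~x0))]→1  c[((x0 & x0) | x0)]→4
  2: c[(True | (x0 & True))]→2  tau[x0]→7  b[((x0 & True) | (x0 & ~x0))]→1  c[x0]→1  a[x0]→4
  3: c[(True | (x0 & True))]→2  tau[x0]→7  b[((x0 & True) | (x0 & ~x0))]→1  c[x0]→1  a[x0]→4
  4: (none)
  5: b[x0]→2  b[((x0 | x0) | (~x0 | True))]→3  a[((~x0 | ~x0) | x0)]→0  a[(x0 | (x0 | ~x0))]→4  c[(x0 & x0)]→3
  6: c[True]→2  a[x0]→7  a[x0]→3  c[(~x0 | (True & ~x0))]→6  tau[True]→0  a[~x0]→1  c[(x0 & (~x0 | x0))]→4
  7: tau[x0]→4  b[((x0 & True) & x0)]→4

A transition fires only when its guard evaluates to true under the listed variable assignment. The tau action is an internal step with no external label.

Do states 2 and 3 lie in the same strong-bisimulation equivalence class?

Answer: BISIMILAR

Working:
Compute ~ classes (split until stable):
  P[0] = {{0,1,2,3,4,5,6,7}}
  P[1] = {{0},{1},{2,3},{4},{5},{6},{7}}
7 equivalence class(es) (converged in 2)
class of 2: {2,3}; class of 3: {2,3}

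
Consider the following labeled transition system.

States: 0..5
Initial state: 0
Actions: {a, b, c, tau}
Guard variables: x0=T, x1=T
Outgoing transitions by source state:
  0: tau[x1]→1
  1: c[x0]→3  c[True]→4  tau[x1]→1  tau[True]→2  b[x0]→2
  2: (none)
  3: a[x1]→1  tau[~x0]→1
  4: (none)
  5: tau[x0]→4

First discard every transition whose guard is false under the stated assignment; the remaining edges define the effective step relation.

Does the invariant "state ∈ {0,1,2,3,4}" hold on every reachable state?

Answer: INVARIANT HOLDS

Trace:
Safe = {0,1,2,3,4}
R = {0,1,2,3,4}
  0: ok
  1: ok
  2: ok
  3: ok
  4: ok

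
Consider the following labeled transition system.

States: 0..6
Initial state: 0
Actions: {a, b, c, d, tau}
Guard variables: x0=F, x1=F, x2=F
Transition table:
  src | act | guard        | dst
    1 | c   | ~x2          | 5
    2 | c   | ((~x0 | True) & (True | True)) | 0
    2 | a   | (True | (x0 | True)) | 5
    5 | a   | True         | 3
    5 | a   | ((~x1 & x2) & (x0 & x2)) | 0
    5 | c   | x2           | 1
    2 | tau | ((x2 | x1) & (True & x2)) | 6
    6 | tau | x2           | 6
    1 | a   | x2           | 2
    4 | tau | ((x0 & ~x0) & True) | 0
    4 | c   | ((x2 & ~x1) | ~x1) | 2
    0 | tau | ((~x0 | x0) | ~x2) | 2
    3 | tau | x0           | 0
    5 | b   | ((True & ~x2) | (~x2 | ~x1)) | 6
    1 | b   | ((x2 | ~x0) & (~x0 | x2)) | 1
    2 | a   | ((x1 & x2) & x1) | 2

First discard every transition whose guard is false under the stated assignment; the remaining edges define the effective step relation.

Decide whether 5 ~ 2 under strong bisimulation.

Refine partition for ~:
  round 0: {{0,1,2,3,4,5,6}}
  round 1: {{0},{1},{2},{3,6},{4},{5}}
6 equivalence class(es) (converged in 2)
[5]={5}  [2]={2}

Answer: NOT BISIMILAR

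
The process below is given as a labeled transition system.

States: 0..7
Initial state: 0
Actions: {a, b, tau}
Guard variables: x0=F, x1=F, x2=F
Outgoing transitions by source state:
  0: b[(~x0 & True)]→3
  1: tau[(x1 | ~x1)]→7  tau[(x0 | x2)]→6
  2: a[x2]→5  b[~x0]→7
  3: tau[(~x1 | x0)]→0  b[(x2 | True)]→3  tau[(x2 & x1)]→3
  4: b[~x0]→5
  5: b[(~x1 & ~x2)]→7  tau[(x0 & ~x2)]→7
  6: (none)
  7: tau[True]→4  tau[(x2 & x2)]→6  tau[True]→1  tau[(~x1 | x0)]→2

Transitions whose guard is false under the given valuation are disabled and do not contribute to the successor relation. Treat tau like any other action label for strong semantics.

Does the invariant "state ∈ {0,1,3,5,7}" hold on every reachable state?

Allowed set {0,1,3,5,7}
Reach set: {0,3}
  0: ✓
  3: ✓

Answer: INVARIANT HOLDS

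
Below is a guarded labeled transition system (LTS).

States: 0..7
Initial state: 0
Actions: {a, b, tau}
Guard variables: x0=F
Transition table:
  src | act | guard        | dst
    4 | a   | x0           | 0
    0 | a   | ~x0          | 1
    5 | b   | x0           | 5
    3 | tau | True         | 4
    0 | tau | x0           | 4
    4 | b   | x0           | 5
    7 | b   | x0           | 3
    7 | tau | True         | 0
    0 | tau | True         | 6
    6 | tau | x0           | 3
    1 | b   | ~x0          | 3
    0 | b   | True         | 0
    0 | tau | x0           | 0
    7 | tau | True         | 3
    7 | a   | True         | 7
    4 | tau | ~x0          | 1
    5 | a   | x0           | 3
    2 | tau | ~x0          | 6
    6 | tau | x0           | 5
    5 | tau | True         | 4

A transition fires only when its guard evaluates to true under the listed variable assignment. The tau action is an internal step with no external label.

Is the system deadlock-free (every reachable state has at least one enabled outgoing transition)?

Answer: DEADLOCK at state 6

Working:
Reachable = {0,1,3,4,6}
  0: a→1  b→0  tau→6  [deg 3]
  1: b→3  [deg 1]
  3: tau→4  [deg 1]
  4: tau→1  [deg 1]
  6: ∅  [no exit]
trace reaching 6: tau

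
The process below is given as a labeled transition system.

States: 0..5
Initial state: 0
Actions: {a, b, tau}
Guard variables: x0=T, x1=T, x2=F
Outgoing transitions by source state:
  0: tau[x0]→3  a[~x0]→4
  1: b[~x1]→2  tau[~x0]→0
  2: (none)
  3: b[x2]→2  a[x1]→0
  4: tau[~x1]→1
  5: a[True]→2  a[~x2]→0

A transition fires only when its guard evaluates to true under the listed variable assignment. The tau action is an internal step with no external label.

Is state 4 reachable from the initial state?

Answer: UNREACHABLE

Working:
Guard filter leaves 4 enabled edge(s).
depth 0: {0}
depth 1: {3}  total {0,3}
Reachable = {0,3}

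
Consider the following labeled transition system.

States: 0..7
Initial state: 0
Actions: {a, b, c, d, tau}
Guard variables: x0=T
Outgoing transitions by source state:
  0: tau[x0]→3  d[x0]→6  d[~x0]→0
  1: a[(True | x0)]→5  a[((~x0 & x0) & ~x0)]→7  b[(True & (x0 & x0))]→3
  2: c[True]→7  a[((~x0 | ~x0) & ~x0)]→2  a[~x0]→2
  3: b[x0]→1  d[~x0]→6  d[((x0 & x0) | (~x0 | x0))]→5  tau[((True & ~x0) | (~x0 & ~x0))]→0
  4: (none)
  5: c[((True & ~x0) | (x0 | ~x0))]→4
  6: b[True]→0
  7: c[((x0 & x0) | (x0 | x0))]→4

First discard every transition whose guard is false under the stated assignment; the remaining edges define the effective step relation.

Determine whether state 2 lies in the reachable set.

Answer: UNREACHABLE

Analysis:
After dropping false guards: 10 live edges.
L0 = {0}
L1 = {3,6}  total {0,3,6}
L2 = {1,5}  total {0,1,3,5,6}
L3 = {4}  total {0,1,3,4,5,6}
Reach set: {0,1,3,4,5,6}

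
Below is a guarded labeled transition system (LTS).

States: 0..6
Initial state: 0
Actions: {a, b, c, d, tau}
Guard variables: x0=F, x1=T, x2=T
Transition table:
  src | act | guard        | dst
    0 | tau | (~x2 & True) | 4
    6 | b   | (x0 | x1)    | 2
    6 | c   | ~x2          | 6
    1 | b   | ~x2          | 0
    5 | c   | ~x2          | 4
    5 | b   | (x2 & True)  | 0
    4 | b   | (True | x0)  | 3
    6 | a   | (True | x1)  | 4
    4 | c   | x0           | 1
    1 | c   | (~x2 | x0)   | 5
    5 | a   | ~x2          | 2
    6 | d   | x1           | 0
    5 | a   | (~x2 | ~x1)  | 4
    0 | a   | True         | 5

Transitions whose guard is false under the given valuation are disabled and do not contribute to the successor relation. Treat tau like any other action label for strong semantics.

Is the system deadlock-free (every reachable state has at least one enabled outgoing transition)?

R = {0,5}
  0: a→5  [deg 1]
  5: b→0  [deg 1]

Answer: DEADLOCK-FREE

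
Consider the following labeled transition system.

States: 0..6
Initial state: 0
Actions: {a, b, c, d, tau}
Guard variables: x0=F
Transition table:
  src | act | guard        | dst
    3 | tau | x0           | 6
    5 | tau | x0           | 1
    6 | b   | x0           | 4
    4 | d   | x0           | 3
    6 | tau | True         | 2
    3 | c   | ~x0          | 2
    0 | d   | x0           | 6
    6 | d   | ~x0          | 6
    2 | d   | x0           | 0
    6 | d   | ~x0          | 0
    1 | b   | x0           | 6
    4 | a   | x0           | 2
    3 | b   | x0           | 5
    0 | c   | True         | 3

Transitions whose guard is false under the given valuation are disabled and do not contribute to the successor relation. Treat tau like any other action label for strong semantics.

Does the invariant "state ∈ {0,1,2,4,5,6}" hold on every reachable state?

Safe = {0,1,2,4,5,6}
R = {0,2,3}
  0: ✓
  2: ✓
  3: VIOLATES
counterexample path to 3: c

Answer: INVARIANT VIOLATED at state 3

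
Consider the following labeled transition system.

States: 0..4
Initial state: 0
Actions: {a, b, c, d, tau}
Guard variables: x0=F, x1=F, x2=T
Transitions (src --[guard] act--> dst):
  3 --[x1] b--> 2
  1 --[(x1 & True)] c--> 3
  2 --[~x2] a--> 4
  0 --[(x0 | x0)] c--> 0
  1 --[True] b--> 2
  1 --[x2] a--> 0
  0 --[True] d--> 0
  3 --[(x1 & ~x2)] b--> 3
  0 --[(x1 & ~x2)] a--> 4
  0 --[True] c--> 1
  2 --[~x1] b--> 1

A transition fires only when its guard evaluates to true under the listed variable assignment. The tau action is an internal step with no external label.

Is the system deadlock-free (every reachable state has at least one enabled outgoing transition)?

Answer: DEADLOCK-FREE

Analysis:
Reach set: {0,1,2}
  0: c→1  d→0  [deg 2]
  1: a→0  b→2  [deg 2]
  2: b→1  [deg 1]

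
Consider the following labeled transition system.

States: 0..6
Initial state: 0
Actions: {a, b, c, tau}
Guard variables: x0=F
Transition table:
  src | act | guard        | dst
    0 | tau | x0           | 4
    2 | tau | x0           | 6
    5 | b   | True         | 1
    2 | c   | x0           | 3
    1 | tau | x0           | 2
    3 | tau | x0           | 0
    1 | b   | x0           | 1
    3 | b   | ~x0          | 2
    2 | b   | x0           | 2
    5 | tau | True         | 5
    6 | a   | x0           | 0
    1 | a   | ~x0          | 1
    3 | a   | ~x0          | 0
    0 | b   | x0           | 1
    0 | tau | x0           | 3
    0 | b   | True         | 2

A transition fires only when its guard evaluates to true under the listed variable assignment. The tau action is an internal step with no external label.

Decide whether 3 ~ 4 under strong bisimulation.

Answer: NOT BISIMILAR

Working:
Refine partition for ~:
  P[0] = {{0,1,2,3,4,5,6}}
  P[1] = {{0},{1},{2,4,6},{3},{5}}
stable after 2 split(s): 5 block(s)
3∈{3}, 4∈{2,4,6}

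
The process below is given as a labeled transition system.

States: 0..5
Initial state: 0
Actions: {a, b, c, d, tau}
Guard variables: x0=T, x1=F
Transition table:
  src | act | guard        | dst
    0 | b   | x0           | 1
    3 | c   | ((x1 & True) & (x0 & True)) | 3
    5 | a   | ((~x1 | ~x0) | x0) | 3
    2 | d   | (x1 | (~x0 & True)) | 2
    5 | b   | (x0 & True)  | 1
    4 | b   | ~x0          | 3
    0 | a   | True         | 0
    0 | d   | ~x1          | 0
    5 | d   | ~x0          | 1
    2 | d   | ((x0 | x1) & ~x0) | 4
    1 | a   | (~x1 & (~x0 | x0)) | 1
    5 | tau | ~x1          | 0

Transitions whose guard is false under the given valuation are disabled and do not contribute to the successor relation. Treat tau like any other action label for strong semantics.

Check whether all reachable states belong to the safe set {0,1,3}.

Answer: INVARIANT HOLDS

Analysis:
Inv-set: {0,1,3}
R = {0,1}
  0: ok
  1: ok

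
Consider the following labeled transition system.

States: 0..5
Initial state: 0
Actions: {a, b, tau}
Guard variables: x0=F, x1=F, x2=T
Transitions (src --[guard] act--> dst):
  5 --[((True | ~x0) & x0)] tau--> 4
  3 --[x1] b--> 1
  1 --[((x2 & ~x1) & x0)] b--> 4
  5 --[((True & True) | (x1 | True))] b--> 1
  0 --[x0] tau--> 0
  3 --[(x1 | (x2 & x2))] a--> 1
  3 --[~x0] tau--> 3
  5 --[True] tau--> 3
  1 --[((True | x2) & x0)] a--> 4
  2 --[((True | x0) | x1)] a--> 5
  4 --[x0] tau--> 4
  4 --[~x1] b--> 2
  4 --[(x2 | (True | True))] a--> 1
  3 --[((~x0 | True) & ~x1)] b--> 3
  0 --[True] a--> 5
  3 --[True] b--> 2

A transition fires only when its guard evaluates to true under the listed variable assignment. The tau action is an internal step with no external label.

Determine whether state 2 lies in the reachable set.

Answer: REACHABLE

Working:
Guard filter leaves 10 enabled edge(s).
L0 = {0}
L1 = {5}  now seen {0,5}
L2 = {1,3}  now seen {0,1,3,5}
L3 = {2}  now seen {0,1,2,3,5}
R = {0,1,2,3,5}
witness 2: a·tau·b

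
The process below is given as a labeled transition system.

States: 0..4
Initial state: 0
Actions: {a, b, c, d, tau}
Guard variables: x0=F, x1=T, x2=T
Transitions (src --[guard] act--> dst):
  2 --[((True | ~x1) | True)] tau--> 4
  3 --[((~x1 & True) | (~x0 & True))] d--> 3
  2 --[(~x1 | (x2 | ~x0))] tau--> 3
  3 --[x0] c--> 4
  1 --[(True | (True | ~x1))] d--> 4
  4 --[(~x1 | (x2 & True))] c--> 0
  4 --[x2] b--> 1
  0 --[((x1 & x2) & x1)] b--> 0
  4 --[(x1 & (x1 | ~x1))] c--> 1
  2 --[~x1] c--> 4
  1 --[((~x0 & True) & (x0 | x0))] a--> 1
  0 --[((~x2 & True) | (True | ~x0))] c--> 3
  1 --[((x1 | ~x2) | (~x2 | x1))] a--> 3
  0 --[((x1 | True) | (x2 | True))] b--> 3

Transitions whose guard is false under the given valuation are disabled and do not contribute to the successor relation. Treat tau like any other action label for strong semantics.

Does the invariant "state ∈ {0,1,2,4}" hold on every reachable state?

Answer: INVARIANT VIOLATED at state 3

Working:
Inv-set: {0,1,2,4}
R = {0,3}
  0: safe
  3: VIOLATES
witness against invariant: b → 3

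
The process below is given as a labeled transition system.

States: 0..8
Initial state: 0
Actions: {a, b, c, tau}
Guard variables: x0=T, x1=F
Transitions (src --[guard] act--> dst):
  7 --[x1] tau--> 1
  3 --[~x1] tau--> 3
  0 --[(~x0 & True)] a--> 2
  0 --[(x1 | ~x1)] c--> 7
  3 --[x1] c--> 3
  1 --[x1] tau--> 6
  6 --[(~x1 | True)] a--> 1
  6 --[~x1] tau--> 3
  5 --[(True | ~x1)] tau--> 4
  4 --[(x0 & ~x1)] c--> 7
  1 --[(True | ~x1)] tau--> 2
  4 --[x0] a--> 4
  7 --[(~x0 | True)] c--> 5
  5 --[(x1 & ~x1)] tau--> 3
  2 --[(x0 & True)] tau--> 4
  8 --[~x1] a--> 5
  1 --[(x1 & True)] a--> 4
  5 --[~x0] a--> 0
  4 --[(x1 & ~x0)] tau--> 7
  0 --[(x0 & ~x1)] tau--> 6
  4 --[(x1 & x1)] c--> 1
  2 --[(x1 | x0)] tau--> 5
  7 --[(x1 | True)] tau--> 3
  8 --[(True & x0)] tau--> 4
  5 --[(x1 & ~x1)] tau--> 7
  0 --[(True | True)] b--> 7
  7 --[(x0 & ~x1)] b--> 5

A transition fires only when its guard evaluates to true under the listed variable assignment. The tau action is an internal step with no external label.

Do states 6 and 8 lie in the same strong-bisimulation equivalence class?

Answer: NOT BISIMILAR

Working:
Compute ~ classes (split until stable):
  π0 = {{0,1,2,3,4,5,6,7,8}}
  π1 = {{0,7},{1,2,3,5},{4},{6,8}}
  π2 = {{0},{1,3},{2},{4},{5},{6},{7},{8}}
  π3 = {{0},{1},{2},{3},{4},{5},{6},{7},{8}}
Fixed point at round 4; 9 class(es).
class of 6: {6}; class of 8: {8}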